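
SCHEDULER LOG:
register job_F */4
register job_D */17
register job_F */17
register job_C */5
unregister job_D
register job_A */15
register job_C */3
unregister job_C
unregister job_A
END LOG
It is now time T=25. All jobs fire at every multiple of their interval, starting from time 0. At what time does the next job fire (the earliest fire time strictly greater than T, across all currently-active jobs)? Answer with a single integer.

Answer: 34

Derivation:
Op 1: register job_F */4 -> active={job_F:*/4}
Op 2: register job_D */17 -> active={job_D:*/17, job_F:*/4}
Op 3: register job_F */17 -> active={job_D:*/17, job_F:*/17}
Op 4: register job_C */5 -> active={job_C:*/5, job_D:*/17, job_F:*/17}
Op 5: unregister job_D -> active={job_C:*/5, job_F:*/17}
Op 6: register job_A */15 -> active={job_A:*/15, job_C:*/5, job_F:*/17}
Op 7: register job_C */3 -> active={job_A:*/15, job_C:*/3, job_F:*/17}
Op 8: unregister job_C -> active={job_A:*/15, job_F:*/17}
Op 9: unregister job_A -> active={job_F:*/17}
  job_F: interval 17, next fire after T=25 is 34
Earliest fire time = 34 (job job_F)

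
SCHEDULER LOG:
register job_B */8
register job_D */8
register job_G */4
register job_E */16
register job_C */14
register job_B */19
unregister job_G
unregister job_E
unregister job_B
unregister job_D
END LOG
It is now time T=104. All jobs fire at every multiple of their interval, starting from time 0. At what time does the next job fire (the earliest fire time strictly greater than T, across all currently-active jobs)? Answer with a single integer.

Op 1: register job_B */8 -> active={job_B:*/8}
Op 2: register job_D */8 -> active={job_B:*/8, job_D:*/8}
Op 3: register job_G */4 -> active={job_B:*/8, job_D:*/8, job_G:*/4}
Op 4: register job_E */16 -> active={job_B:*/8, job_D:*/8, job_E:*/16, job_G:*/4}
Op 5: register job_C */14 -> active={job_B:*/8, job_C:*/14, job_D:*/8, job_E:*/16, job_G:*/4}
Op 6: register job_B */19 -> active={job_B:*/19, job_C:*/14, job_D:*/8, job_E:*/16, job_G:*/4}
Op 7: unregister job_G -> active={job_B:*/19, job_C:*/14, job_D:*/8, job_E:*/16}
Op 8: unregister job_E -> active={job_B:*/19, job_C:*/14, job_D:*/8}
Op 9: unregister job_B -> active={job_C:*/14, job_D:*/8}
Op 10: unregister job_D -> active={job_C:*/14}
  job_C: interval 14, next fire after T=104 is 112
Earliest fire time = 112 (job job_C)

Answer: 112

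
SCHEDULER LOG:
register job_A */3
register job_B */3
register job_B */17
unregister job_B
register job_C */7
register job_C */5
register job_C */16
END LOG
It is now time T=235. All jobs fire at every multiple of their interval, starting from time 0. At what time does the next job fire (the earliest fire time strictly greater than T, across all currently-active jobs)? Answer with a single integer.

Op 1: register job_A */3 -> active={job_A:*/3}
Op 2: register job_B */3 -> active={job_A:*/3, job_B:*/3}
Op 3: register job_B */17 -> active={job_A:*/3, job_B:*/17}
Op 4: unregister job_B -> active={job_A:*/3}
Op 5: register job_C */7 -> active={job_A:*/3, job_C:*/7}
Op 6: register job_C */5 -> active={job_A:*/3, job_C:*/5}
Op 7: register job_C */16 -> active={job_A:*/3, job_C:*/16}
  job_A: interval 3, next fire after T=235 is 237
  job_C: interval 16, next fire after T=235 is 240
Earliest fire time = 237 (job job_A)

Answer: 237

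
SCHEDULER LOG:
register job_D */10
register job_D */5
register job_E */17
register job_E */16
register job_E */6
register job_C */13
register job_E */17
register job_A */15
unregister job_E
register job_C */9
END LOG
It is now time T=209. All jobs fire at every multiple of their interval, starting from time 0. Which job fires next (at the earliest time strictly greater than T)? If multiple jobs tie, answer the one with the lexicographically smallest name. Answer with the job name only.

Answer: job_A

Derivation:
Op 1: register job_D */10 -> active={job_D:*/10}
Op 2: register job_D */5 -> active={job_D:*/5}
Op 3: register job_E */17 -> active={job_D:*/5, job_E:*/17}
Op 4: register job_E */16 -> active={job_D:*/5, job_E:*/16}
Op 5: register job_E */6 -> active={job_D:*/5, job_E:*/6}
Op 6: register job_C */13 -> active={job_C:*/13, job_D:*/5, job_E:*/6}
Op 7: register job_E */17 -> active={job_C:*/13, job_D:*/5, job_E:*/17}
Op 8: register job_A */15 -> active={job_A:*/15, job_C:*/13, job_D:*/5, job_E:*/17}
Op 9: unregister job_E -> active={job_A:*/15, job_C:*/13, job_D:*/5}
Op 10: register job_C */9 -> active={job_A:*/15, job_C:*/9, job_D:*/5}
  job_A: interval 15, next fire after T=209 is 210
  job_C: interval 9, next fire after T=209 is 216
  job_D: interval 5, next fire after T=209 is 210
Earliest = 210, winner (lex tiebreak) = job_A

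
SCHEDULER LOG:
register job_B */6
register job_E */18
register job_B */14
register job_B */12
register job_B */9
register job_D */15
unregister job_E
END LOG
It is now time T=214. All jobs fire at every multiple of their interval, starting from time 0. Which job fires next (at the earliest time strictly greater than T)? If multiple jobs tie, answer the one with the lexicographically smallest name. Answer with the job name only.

Op 1: register job_B */6 -> active={job_B:*/6}
Op 2: register job_E */18 -> active={job_B:*/6, job_E:*/18}
Op 3: register job_B */14 -> active={job_B:*/14, job_E:*/18}
Op 4: register job_B */12 -> active={job_B:*/12, job_E:*/18}
Op 5: register job_B */9 -> active={job_B:*/9, job_E:*/18}
Op 6: register job_D */15 -> active={job_B:*/9, job_D:*/15, job_E:*/18}
Op 7: unregister job_E -> active={job_B:*/9, job_D:*/15}
  job_B: interval 9, next fire after T=214 is 216
  job_D: interval 15, next fire after T=214 is 225
Earliest = 216, winner (lex tiebreak) = job_B

Answer: job_B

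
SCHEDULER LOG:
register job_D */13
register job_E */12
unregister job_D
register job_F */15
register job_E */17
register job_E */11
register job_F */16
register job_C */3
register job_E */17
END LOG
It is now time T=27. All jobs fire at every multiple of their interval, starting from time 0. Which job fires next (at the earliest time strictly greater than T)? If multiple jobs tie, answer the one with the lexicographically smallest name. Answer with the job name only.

Answer: job_C

Derivation:
Op 1: register job_D */13 -> active={job_D:*/13}
Op 2: register job_E */12 -> active={job_D:*/13, job_E:*/12}
Op 3: unregister job_D -> active={job_E:*/12}
Op 4: register job_F */15 -> active={job_E:*/12, job_F:*/15}
Op 5: register job_E */17 -> active={job_E:*/17, job_F:*/15}
Op 6: register job_E */11 -> active={job_E:*/11, job_F:*/15}
Op 7: register job_F */16 -> active={job_E:*/11, job_F:*/16}
Op 8: register job_C */3 -> active={job_C:*/3, job_E:*/11, job_F:*/16}
Op 9: register job_E */17 -> active={job_C:*/3, job_E:*/17, job_F:*/16}
  job_C: interval 3, next fire after T=27 is 30
  job_E: interval 17, next fire after T=27 is 34
  job_F: interval 16, next fire after T=27 is 32
Earliest = 30, winner (lex tiebreak) = job_C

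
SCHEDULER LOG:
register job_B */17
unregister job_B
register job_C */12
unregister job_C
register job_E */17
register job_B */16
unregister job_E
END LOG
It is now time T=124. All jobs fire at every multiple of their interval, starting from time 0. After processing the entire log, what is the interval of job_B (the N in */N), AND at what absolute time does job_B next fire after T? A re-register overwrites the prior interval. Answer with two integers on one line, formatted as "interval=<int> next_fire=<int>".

Answer: interval=16 next_fire=128

Derivation:
Op 1: register job_B */17 -> active={job_B:*/17}
Op 2: unregister job_B -> active={}
Op 3: register job_C */12 -> active={job_C:*/12}
Op 4: unregister job_C -> active={}
Op 5: register job_E */17 -> active={job_E:*/17}
Op 6: register job_B */16 -> active={job_B:*/16, job_E:*/17}
Op 7: unregister job_E -> active={job_B:*/16}
Final interval of job_B = 16
Next fire of job_B after T=124: (124//16+1)*16 = 128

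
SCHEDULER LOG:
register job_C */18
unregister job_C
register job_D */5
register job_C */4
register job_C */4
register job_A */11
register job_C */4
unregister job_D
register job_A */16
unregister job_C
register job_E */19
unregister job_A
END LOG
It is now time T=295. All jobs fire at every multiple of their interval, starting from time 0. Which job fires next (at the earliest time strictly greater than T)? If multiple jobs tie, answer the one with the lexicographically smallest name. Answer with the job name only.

Op 1: register job_C */18 -> active={job_C:*/18}
Op 2: unregister job_C -> active={}
Op 3: register job_D */5 -> active={job_D:*/5}
Op 4: register job_C */4 -> active={job_C:*/4, job_D:*/5}
Op 5: register job_C */4 -> active={job_C:*/4, job_D:*/5}
Op 6: register job_A */11 -> active={job_A:*/11, job_C:*/4, job_D:*/5}
Op 7: register job_C */4 -> active={job_A:*/11, job_C:*/4, job_D:*/5}
Op 8: unregister job_D -> active={job_A:*/11, job_C:*/4}
Op 9: register job_A */16 -> active={job_A:*/16, job_C:*/4}
Op 10: unregister job_C -> active={job_A:*/16}
Op 11: register job_E */19 -> active={job_A:*/16, job_E:*/19}
Op 12: unregister job_A -> active={job_E:*/19}
  job_E: interval 19, next fire after T=295 is 304
Earliest = 304, winner (lex tiebreak) = job_E

Answer: job_E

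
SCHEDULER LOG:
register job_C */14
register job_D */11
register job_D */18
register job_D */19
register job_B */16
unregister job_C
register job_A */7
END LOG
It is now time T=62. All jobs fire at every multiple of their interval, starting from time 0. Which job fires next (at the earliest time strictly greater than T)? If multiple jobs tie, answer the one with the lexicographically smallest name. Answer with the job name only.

Op 1: register job_C */14 -> active={job_C:*/14}
Op 2: register job_D */11 -> active={job_C:*/14, job_D:*/11}
Op 3: register job_D */18 -> active={job_C:*/14, job_D:*/18}
Op 4: register job_D */19 -> active={job_C:*/14, job_D:*/19}
Op 5: register job_B */16 -> active={job_B:*/16, job_C:*/14, job_D:*/19}
Op 6: unregister job_C -> active={job_B:*/16, job_D:*/19}
Op 7: register job_A */7 -> active={job_A:*/7, job_B:*/16, job_D:*/19}
  job_A: interval 7, next fire after T=62 is 63
  job_B: interval 16, next fire after T=62 is 64
  job_D: interval 19, next fire after T=62 is 76
Earliest = 63, winner (lex tiebreak) = job_A

Answer: job_A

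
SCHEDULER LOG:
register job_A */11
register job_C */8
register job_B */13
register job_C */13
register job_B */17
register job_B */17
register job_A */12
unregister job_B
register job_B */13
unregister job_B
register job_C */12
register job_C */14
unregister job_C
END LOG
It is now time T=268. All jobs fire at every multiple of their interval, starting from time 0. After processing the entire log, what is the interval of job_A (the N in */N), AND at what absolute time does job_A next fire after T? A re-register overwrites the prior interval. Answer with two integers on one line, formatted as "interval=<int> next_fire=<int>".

Answer: interval=12 next_fire=276

Derivation:
Op 1: register job_A */11 -> active={job_A:*/11}
Op 2: register job_C */8 -> active={job_A:*/11, job_C:*/8}
Op 3: register job_B */13 -> active={job_A:*/11, job_B:*/13, job_C:*/8}
Op 4: register job_C */13 -> active={job_A:*/11, job_B:*/13, job_C:*/13}
Op 5: register job_B */17 -> active={job_A:*/11, job_B:*/17, job_C:*/13}
Op 6: register job_B */17 -> active={job_A:*/11, job_B:*/17, job_C:*/13}
Op 7: register job_A */12 -> active={job_A:*/12, job_B:*/17, job_C:*/13}
Op 8: unregister job_B -> active={job_A:*/12, job_C:*/13}
Op 9: register job_B */13 -> active={job_A:*/12, job_B:*/13, job_C:*/13}
Op 10: unregister job_B -> active={job_A:*/12, job_C:*/13}
Op 11: register job_C */12 -> active={job_A:*/12, job_C:*/12}
Op 12: register job_C */14 -> active={job_A:*/12, job_C:*/14}
Op 13: unregister job_C -> active={job_A:*/12}
Final interval of job_A = 12
Next fire of job_A after T=268: (268//12+1)*12 = 276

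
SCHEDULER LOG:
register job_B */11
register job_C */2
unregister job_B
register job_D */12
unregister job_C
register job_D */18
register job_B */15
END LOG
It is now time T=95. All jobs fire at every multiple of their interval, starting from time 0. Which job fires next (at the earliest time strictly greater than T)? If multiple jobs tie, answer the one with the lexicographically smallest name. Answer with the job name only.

Op 1: register job_B */11 -> active={job_B:*/11}
Op 2: register job_C */2 -> active={job_B:*/11, job_C:*/2}
Op 3: unregister job_B -> active={job_C:*/2}
Op 4: register job_D */12 -> active={job_C:*/2, job_D:*/12}
Op 5: unregister job_C -> active={job_D:*/12}
Op 6: register job_D */18 -> active={job_D:*/18}
Op 7: register job_B */15 -> active={job_B:*/15, job_D:*/18}
  job_B: interval 15, next fire after T=95 is 105
  job_D: interval 18, next fire after T=95 is 108
Earliest = 105, winner (lex tiebreak) = job_B

Answer: job_B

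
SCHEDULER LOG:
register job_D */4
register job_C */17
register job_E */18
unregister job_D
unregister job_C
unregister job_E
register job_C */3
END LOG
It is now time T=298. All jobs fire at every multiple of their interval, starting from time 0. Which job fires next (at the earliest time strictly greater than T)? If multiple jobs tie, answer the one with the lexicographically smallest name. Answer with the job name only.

Op 1: register job_D */4 -> active={job_D:*/4}
Op 2: register job_C */17 -> active={job_C:*/17, job_D:*/4}
Op 3: register job_E */18 -> active={job_C:*/17, job_D:*/4, job_E:*/18}
Op 4: unregister job_D -> active={job_C:*/17, job_E:*/18}
Op 5: unregister job_C -> active={job_E:*/18}
Op 6: unregister job_E -> active={}
Op 7: register job_C */3 -> active={job_C:*/3}
  job_C: interval 3, next fire after T=298 is 300
Earliest = 300, winner (lex tiebreak) = job_C

Answer: job_C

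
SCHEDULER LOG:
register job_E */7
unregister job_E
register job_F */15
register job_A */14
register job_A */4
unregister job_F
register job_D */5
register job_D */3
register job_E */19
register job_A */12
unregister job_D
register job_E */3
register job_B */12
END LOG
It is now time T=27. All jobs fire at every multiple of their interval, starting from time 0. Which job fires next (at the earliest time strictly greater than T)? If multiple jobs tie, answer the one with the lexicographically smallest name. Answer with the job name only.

Answer: job_E

Derivation:
Op 1: register job_E */7 -> active={job_E:*/7}
Op 2: unregister job_E -> active={}
Op 3: register job_F */15 -> active={job_F:*/15}
Op 4: register job_A */14 -> active={job_A:*/14, job_F:*/15}
Op 5: register job_A */4 -> active={job_A:*/4, job_F:*/15}
Op 6: unregister job_F -> active={job_A:*/4}
Op 7: register job_D */5 -> active={job_A:*/4, job_D:*/5}
Op 8: register job_D */3 -> active={job_A:*/4, job_D:*/3}
Op 9: register job_E */19 -> active={job_A:*/4, job_D:*/3, job_E:*/19}
Op 10: register job_A */12 -> active={job_A:*/12, job_D:*/3, job_E:*/19}
Op 11: unregister job_D -> active={job_A:*/12, job_E:*/19}
Op 12: register job_E */3 -> active={job_A:*/12, job_E:*/3}
Op 13: register job_B */12 -> active={job_A:*/12, job_B:*/12, job_E:*/3}
  job_A: interval 12, next fire after T=27 is 36
  job_B: interval 12, next fire after T=27 is 36
  job_E: interval 3, next fire after T=27 is 30
Earliest = 30, winner (lex tiebreak) = job_E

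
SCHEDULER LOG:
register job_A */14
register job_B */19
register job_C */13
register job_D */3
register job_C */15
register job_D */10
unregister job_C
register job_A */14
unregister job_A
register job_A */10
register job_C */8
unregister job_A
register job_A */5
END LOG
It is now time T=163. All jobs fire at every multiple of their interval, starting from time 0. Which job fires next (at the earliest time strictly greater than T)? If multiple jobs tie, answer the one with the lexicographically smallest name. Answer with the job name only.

Answer: job_A

Derivation:
Op 1: register job_A */14 -> active={job_A:*/14}
Op 2: register job_B */19 -> active={job_A:*/14, job_B:*/19}
Op 3: register job_C */13 -> active={job_A:*/14, job_B:*/19, job_C:*/13}
Op 4: register job_D */3 -> active={job_A:*/14, job_B:*/19, job_C:*/13, job_D:*/3}
Op 5: register job_C */15 -> active={job_A:*/14, job_B:*/19, job_C:*/15, job_D:*/3}
Op 6: register job_D */10 -> active={job_A:*/14, job_B:*/19, job_C:*/15, job_D:*/10}
Op 7: unregister job_C -> active={job_A:*/14, job_B:*/19, job_D:*/10}
Op 8: register job_A */14 -> active={job_A:*/14, job_B:*/19, job_D:*/10}
Op 9: unregister job_A -> active={job_B:*/19, job_D:*/10}
Op 10: register job_A */10 -> active={job_A:*/10, job_B:*/19, job_D:*/10}
Op 11: register job_C */8 -> active={job_A:*/10, job_B:*/19, job_C:*/8, job_D:*/10}
Op 12: unregister job_A -> active={job_B:*/19, job_C:*/8, job_D:*/10}
Op 13: register job_A */5 -> active={job_A:*/5, job_B:*/19, job_C:*/8, job_D:*/10}
  job_A: interval 5, next fire after T=163 is 165
  job_B: interval 19, next fire after T=163 is 171
  job_C: interval 8, next fire after T=163 is 168
  job_D: interval 10, next fire after T=163 is 170
Earliest = 165, winner (lex tiebreak) = job_A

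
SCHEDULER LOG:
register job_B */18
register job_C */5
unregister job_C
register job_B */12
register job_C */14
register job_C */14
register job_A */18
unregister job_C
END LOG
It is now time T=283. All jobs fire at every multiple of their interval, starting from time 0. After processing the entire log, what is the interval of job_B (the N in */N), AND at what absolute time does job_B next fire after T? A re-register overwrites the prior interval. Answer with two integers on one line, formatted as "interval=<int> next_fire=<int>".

Answer: interval=12 next_fire=288

Derivation:
Op 1: register job_B */18 -> active={job_B:*/18}
Op 2: register job_C */5 -> active={job_B:*/18, job_C:*/5}
Op 3: unregister job_C -> active={job_B:*/18}
Op 4: register job_B */12 -> active={job_B:*/12}
Op 5: register job_C */14 -> active={job_B:*/12, job_C:*/14}
Op 6: register job_C */14 -> active={job_B:*/12, job_C:*/14}
Op 7: register job_A */18 -> active={job_A:*/18, job_B:*/12, job_C:*/14}
Op 8: unregister job_C -> active={job_A:*/18, job_B:*/12}
Final interval of job_B = 12
Next fire of job_B after T=283: (283//12+1)*12 = 288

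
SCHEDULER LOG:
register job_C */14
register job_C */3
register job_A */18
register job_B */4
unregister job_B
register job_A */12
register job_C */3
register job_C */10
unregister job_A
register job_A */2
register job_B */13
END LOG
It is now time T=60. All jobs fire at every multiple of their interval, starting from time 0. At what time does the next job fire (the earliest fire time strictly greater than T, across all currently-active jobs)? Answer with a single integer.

Op 1: register job_C */14 -> active={job_C:*/14}
Op 2: register job_C */3 -> active={job_C:*/3}
Op 3: register job_A */18 -> active={job_A:*/18, job_C:*/3}
Op 4: register job_B */4 -> active={job_A:*/18, job_B:*/4, job_C:*/3}
Op 5: unregister job_B -> active={job_A:*/18, job_C:*/3}
Op 6: register job_A */12 -> active={job_A:*/12, job_C:*/3}
Op 7: register job_C */3 -> active={job_A:*/12, job_C:*/3}
Op 8: register job_C */10 -> active={job_A:*/12, job_C:*/10}
Op 9: unregister job_A -> active={job_C:*/10}
Op 10: register job_A */2 -> active={job_A:*/2, job_C:*/10}
Op 11: register job_B */13 -> active={job_A:*/2, job_B:*/13, job_C:*/10}
  job_A: interval 2, next fire after T=60 is 62
  job_B: interval 13, next fire after T=60 is 65
  job_C: interval 10, next fire after T=60 is 70
Earliest fire time = 62 (job job_A)

Answer: 62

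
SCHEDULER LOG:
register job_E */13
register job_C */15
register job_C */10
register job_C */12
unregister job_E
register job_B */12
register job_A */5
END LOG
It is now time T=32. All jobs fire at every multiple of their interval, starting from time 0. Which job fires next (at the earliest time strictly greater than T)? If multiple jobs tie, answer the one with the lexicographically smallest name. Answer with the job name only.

Answer: job_A

Derivation:
Op 1: register job_E */13 -> active={job_E:*/13}
Op 2: register job_C */15 -> active={job_C:*/15, job_E:*/13}
Op 3: register job_C */10 -> active={job_C:*/10, job_E:*/13}
Op 4: register job_C */12 -> active={job_C:*/12, job_E:*/13}
Op 5: unregister job_E -> active={job_C:*/12}
Op 6: register job_B */12 -> active={job_B:*/12, job_C:*/12}
Op 7: register job_A */5 -> active={job_A:*/5, job_B:*/12, job_C:*/12}
  job_A: interval 5, next fire after T=32 is 35
  job_B: interval 12, next fire after T=32 is 36
  job_C: interval 12, next fire after T=32 is 36
Earliest = 35, winner (lex tiebreak) = job_A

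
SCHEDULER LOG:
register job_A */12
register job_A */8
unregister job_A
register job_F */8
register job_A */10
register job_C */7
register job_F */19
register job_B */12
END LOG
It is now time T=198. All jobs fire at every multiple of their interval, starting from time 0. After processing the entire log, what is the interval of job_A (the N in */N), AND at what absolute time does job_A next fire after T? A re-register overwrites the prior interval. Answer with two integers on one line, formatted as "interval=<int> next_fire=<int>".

Answer: interval=10 next_fire=200

Derivation:
Op 1: register job_A */12 -> active={job_A:*/12}
Op 2: register job_A */8 -> active={job_A:*/8}
Op 3: unregister job_A -> active={}
Op 4: register job_F */8 -> active={job_F:*/8}
Op 5: register job_A */10 -> active={job_A:*/10, job_F:*/8}
Op 6: register job_C */7 -> active={job_A:*/10, job_C:*/7, job_F:*/8}
Op 7: register job_F */19 -> active={job_A:*/10, job_C:*/7, job_F:*/19}
Op 8: register job_B */12 -> active={job_A:*/10, job_B:*/12, job_C:*/7, job_F:*/19}
Final interval of job_A = 10
Next fire of job_A after T=198: (198//10+1)*10 = 200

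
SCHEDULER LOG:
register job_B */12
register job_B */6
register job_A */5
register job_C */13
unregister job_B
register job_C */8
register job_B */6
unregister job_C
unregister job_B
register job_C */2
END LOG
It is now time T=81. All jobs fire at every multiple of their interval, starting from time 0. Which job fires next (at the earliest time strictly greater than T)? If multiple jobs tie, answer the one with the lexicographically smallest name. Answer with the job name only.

Op 1: register job_B */12 -> active={job_B:*/12}
Op 2: register job_B */6 -> active={job_B:*/6}
Op 3: register job_A */5 -> active={job_A:*/5, job_B:*/6}
Op 4: register job_C */13 -> active={job_A:*/5, job_B:*/6, job_C:*/13}
Op 5: unregister job_B -> active={job_A:*/5, job_C:*/13}
Op 6: register job_C */8 -> active={job_A:*/5, job_C:*/8}
Op 7: register job_B */6 -> active={job_A:*/5, job_B:*/6, job_C:*/8}
Op 8: unregister job_C -> active={job_A:*/5, job_B:*/6}
Op 9: unregister job_B -> active={job_A:*/5}
Op 10: register job_C */2 -> active={job_A:*/5, job_C:*/2}
  job_A: interval 5, next fire after T=81 is 85
  job_C: interval 2, next fire after T=81 is 82
Earliest = 82, winner (lex tiebreak) = job_C

Answer: job_C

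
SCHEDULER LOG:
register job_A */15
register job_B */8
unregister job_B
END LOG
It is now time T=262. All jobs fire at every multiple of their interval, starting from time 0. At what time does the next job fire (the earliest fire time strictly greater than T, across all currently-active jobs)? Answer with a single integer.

Answer: 270

Derivation:
Op 1: register job_A */15 -> active={job_A:*/15}
Op 2: register job_B */8 -> active={job_A:*/15, job_B:*/8}
Op 3: unregister job_B -> active={job_A:*/15}
  job_A: interval 15, next fire after T=262 is 270
Earliest fire time = 270 (job job_A)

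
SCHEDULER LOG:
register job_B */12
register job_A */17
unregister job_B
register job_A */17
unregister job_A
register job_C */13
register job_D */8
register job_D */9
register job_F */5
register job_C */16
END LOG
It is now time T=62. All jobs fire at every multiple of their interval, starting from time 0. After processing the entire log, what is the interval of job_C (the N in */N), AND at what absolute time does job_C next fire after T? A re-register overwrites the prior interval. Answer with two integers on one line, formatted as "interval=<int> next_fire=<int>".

Op 1: register job_B */12 -> active={job_B:*/12}
Op 2: register job_A */17 -> active={job_A:*/17, job_B:*/12}
Op 3: unregister job_B -> active={job_A:*/17}
Op 4: register job_A */17 -> active={job_A:*/17}
Op 5: unregister job_A -> active={}
Op 6: register job_C */13 -> active={job_C:*/13}
Op 7: register job_D */8 -> active={job_C:*/13, job_D:*/8}
Op 8: register job_D */9 -> active={job_C:*/13, job_D:*/9}
Op 9: register job_F */5 -> active={job_C:*/13, job_D:*/9, job_F:*/5}
Op 10: register job_C */16 -> active={job_C:*/16, job_D:*/9, job_F:*/5}
Final interval of job_C = 16
Next fire of job_C after T=62: (62//16+1)*16 = 64

Answer: interval=16 next_fire=64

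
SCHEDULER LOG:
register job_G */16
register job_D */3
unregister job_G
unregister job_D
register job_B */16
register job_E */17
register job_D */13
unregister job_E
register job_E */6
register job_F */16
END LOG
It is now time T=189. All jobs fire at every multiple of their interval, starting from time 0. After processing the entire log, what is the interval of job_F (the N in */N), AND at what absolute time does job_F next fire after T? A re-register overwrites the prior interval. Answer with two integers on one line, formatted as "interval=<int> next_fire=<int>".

Answer: interval=16 next_fire=192

Derivation:
Op 1: register job_G */16 -> active={job_G:*/16}
Op 2: register job_D */3 -> active={job_D:*/3, job_G:*/16}
Op 3: unregister job_G -> active={job_D:*/3}
Op 4: unregister job_D -> active={}
Op 5: register job_B */16 -> active={job_B:*/16}
Op 6: register job_E */17 -> active={job_B:*/16, job_E:*/17}
Op 7: register job_D */13 -> active={job_B:*/16, job_D:*/13, job_E:*/17}
Op 8: unregister job_E -> active={job_B:*/16, job_D:*/13}
Op 9: register job_E */6 -> active={job_B:*/16, job_D:*/13, job_E:*/6}
Op 10: register job_F */16 -> active={job_B:*/16, job_D:*/13, job_E:*/6, job_F:*/16}
Final interval of job_F = 16
Next fire of job_F after T=189: (189//16+1)*16 = 192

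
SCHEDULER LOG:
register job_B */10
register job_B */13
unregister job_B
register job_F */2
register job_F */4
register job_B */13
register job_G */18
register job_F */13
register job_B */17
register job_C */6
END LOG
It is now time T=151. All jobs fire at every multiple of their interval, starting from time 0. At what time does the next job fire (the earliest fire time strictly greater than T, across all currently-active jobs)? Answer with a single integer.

Answer: 153

Derivation:
Op 1: register job_B */10 -> active={job_B:*/10}
Op 2: register job_B */13 -> active={job_B:*/13}
Op 3: unregister job_B -> active={}
Op 4: register job_F */2 -> active={job_F:*/2}
Op 5: register job_F */4 -> active={job_F:*/4}
Op 6: register job_B */13 -> active={job_B:*/13, job_F:*/4}
Op 7: register job_G */18 -> active={job_B:*/13, job_F:*/4, job_G:*/18}
Op 8: register job_F */13 -> active={job_B:*/13, job_F:*/13, job_G:*/18}
Op 9: register job_B */17 -> active={job_B:*/17, job_F:*/13, job_G:*/18}
Op 10: register job_C */6 -> active={job_B:*/17, job_C:*/6, job_F:*/13, job_G:*/18}
  job_B: interval 17, next fire after T=151 is 153
  job_C: interval 6, next fire after T=151 is 156
  job_F: interval 13, next fire after T=151 is 156
  job_G: interval 18, next fire after T=151 is 162
Earliest fire time = 153 (job job_B)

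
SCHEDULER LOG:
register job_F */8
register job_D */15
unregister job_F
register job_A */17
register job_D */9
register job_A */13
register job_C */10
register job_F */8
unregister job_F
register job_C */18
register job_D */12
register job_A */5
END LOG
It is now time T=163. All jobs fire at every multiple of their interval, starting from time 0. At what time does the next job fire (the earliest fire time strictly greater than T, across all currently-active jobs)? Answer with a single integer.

Answer: 165

Derivation:
Op 1: register job_F */8 -> active={job_F:*/8}
Op 2: register job_D */15 -> active={job_D:*/15, job_F:*/8}
Op 3: unregister job_F -> active={job_D:*/15}
Op 4: register job_A */17 -> active={job_A:*/17, job_D:*/15}
Op 5: register job_D */9 -> active={job_A:*/17, job_D:*/9}
Op 6: register job_A */13 -> active={job_A:*/13, job_D:*/9}
Op 7: register job_C */10 -> active={job_A:*/13, job_C:*/10, job_D:*/9}
Op 8: register job_F */8 -> active={job_A:*/13, job_C:*/10, job_D:*/9, job_F:*/8}
Op 9: unregister job_F -> active={job_A:*/13, job_C:*/10, job_D:*/9}
Op 10: register job_C */18 -> active={job_A:*/13, job_C:*/18, job_D:*/9}
Op 11: register job_D */12 -> active={job_A:*/13, job_C:*/18, job_D:*/12}
Op 12: register job_A */5 -> active={job_A:*/5, job_C:*/18, job_D:*/12}
  job_A: interval 5, next fire after T=163 is 165
  job_C: interval 18, next fire after T=163 is 180
  job_D: interval 12, next fire after T=163 is 168
Earliest fire time = 165 (job job_A)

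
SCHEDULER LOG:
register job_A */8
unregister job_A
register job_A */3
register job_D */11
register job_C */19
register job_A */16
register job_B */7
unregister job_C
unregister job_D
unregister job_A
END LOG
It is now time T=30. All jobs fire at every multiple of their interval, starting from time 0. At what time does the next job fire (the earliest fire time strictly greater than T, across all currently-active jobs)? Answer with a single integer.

Op 1: register job_A */8 -> active={job_A:*/8}
Op 2: unregister job_A -> active={}
Op 3: register job_A */3 -> active={job_A:*/3}
Op 4: register job_D */11 -> active={job_A:*/3, job_D:*/11}
Op 5: register job_C */19 -> active={job_A:*/3, job_C:*/19, job_D:*/11}
Op 6: register job_A */16 -> active={job_A:*/16, job_C:*/19, job_D:*/11}
Op 7: register job_B */7 -> active={job_A:*/16, job_B:*/7, job_C:*/19, job_D:*/11}
Op 8: unregister job_C -> active={job_A:*/16, job_B:*/7, job_D:*/11}
Op 9: unregister job_D -> active={job_A:*/16, job_B:*/7}
Op 10: unregister job_A -> active={job_B:*/7}
  job_B: interval 7, next fire after T=30 is 35
Earliest fire time = 35 (job job_B)

Answer: 35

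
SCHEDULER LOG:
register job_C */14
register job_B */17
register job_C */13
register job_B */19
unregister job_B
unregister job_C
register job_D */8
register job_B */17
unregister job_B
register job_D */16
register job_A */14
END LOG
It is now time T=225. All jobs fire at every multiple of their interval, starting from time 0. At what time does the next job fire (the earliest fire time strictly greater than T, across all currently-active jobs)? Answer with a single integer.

Op 1: register job_C */14 -> active={job_C:*/14}
Op 2: register job_B */17 -> active={job_B:*/17, job_C:*/14}
Op 3: register job_C */13 -> active={job_B:*/17, job_C:*/13}
Op 4: register job_B */19 -> active={job_B:*/19, job_C:*/13}
Op 5: unregister job_B -> active={job_C:*/13}
Op 6: unregister job_C -> active={}
Op 7: register job_D */8 -> active={job_D:*/8}
Op 8: register job_B */17 -> active={job_B:*/17, job_D:*/8}
Op 9: unregister job_B -> active={job_D:*/8}
Op 10: register job_D */16 -> active={job_D:*/16}
Op 11: register job_A */14 -> active={job_A:*/14, job_D:*/16}
  job_A: interval 14, next fire after T=225 is 238
  job_D: interval 16, next fire after T=225 is 240
Earliest fire time = 238 (job job_A)

Answer: 238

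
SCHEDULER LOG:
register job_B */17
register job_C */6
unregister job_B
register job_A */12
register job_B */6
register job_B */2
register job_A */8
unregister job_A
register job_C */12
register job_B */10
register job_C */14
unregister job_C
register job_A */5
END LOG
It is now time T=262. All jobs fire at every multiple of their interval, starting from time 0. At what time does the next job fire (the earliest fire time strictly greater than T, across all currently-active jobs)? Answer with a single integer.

Answer: 265

Derivation:
Op 1: register job_B */17 -> active={job_B:*/17}
Op 2: register job_C */6 -> active={job_B:*/17, job_C:*/6}
Op 3: unregister job_B -> active={job_C:*/6}
Op 4: register job_A */12 -> active={job_A:*/12, job_C:*/6}
Op 5: register job_B */6 -> active={job_A:*/12, job_B:*/6, job_C:*/6}
Op 6: register job_B */2 -> active={job_A:*/12, job_B:*/2, job_C:*/6}
Op 7: register job_A */8 -> active={job_A:*/8, job_B:*/2, job_C:*/6}
Op 8: unregister job_A -> active={job_B:*/2, job_C:*/6}
Op 9: register job_C */12 -> active={job_B:*/2, job_C:*/12}
Op 10: register job_B */10 -> active={job_B:*/10, job_C:*/12}
Op 11: register job_C */14 -> active={job_B:*/10, job_C:*/14}
Op 12: unregister job_C -> active={job_B:*/10}
Op 13: register job_A */5 -> active={job_A:*/5, job_B:*/10}
  job_A: interval 5, next fire after T=262 is 265
  job_B: interval 10, next fire after T=262 is 270
Earliest fire time = 265 (job job_A)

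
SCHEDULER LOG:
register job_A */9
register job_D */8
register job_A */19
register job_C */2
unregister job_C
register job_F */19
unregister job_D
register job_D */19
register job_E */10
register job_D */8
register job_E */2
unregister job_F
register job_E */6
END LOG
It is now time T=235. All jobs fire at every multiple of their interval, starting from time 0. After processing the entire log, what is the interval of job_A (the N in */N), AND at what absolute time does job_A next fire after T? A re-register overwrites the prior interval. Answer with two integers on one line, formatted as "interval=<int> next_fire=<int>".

Op 1: register job_A */9 -> active={job_A:*/9}
Op 2: register job_D */8 -> active={job_A:*/9, job_D:*/8}
Op 3: register job_A */19 -> active={job_A:*/19, job_D:*/8}
Op 4: register job_C */2 -> active={job_A:*/19, job_C:*/2, job_D:*/8}
Op 5: unregister job_C -> active={job_A:*/19, job_D:*/8}
Op 6: register job_F */19 -> active={job_A:*/19, job_D:*/8, job_F:*/19}
Op 7: unregister job_D -> active={job_A:*/19, job_F:*/19}
Op 8: register job_D */19 -> active={job_A:*/19, job_D:*/19, job_F:*/19}
Op 9: register job_E */10 -> active={job_A:*/19, job_D:*/19, job_E:*/10, job_F:*/19}
Op 10: register job_D */8 -> active={job_A:*/19, job_D:*/8, job_E:*/10, job_F:*/19}
Op 11: register job_E */2 -> active={job_A:*/19, job_D:*/8, job_E:*/2, job_F:*/19}
Op 12: unregister job_F -> active={job_A:*/19, job_D:*/8, job_E:*/2}
Op 13: register job_E */6 -> active={job_A:*/19, job_D:*/8, job_E:*/6}
Final interval of job_A = 19
Next fire of job_A after T=235: (235//19+1)*19 = 247

Answer: interval=19 next_fire=247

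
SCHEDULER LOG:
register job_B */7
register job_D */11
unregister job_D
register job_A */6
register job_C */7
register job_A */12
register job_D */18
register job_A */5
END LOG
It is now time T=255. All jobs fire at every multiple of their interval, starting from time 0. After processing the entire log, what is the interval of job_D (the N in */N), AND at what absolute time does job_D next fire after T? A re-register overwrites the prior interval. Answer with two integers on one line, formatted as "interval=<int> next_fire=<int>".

Answer: interval=18 next_fire=270

Derivation:
Op 1: register job_B */7 -> active={job_B:*/7}
Op 2: register job_D */11 -> active={job_B:*/7, job_D:*/11}
Op 3: unregister job_D -> active={job_B:*/7}
Op 4: register job_A */6 -> active={job_A:*/6, job_B:*/7}
Op 5: register job_C */7 -> active={job_A:*/6, job_B:*/7, job_C:*/7}
Op 6: register job_A */12 -> active={job_A:*/12, job_B:*/7, job_C:*/7}
Op 7: register job_D */18 -> active={job_A:*/12, job_B:*/7, job_C:*/7, job_D:*/18}
Op 8: register job_A */5 -> active={job_A:*/5, job_B:*/7, job_C:*/7, job_D:*/18}
Final interval of job_D = 18
Next fire of job_D after T=255: (255//18+1)*18 = 270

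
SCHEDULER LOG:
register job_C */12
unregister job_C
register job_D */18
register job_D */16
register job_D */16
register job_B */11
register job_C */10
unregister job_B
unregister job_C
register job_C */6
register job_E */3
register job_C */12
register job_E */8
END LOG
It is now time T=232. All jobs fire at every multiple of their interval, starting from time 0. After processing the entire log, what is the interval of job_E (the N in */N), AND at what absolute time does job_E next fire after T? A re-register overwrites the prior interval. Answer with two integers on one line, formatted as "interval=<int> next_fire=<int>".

Answer: interval=8 next_fire=240

Derivation:
Op 1: register job_C */12 -> active={job_C:*/12}
Op 2: unregister job_C -> active={}
Op 3: register job_D */18 -> active={job_D:*/18}
Op 4: register job_D */16 -> active={job_D:*/16}
Op 5: register job_D */16 -> active={job_D:*/16}
Op 6: register job_B */11 -> active={job_B:*/11, job_D:*/16}
Op 7: register job_C */10 -> active={job_B:*/11, job_C:*/10, job_D:*/16}
Op 8: unregister job_B -> active={job_C:*/10, job_D:*/16}
Op 9: unregister job_C -> active={job_D:*/16}
Op 10: register job_C */6 -> active={job_C:*/6, job_D:*/16}
Op 11: register job_E */3 -> active={job_C:*/6, job_D:*/16, job_E:*/3}
Op 12: register job_C */12 -> active={job_C:*/12, job_D:*/16, job_E:*/3}
Op 13: register job_E */8 -> active={job_C:*/12, job_D:*/16, job_E:*/8}
Final interval of job_E = 8
Next fire of job_E after T=232: (232//8+1)*8 = 240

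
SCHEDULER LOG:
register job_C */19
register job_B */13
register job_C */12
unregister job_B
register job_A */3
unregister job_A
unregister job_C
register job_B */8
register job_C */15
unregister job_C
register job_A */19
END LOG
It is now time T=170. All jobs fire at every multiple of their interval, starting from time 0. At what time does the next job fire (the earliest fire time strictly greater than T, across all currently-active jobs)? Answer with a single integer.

Op 1: register job_C */19 -> active={job_C:*/19}
Op 2: register job_B */13 -> active={job_B:*/13, job_C:*/19}
Op 3: register job_C */12 -> active={job_B:*/13, job_C:*/12}
Op 4: unregister job_B -> active={job_C:*/12}
Op 5: register job_A */3 -> active={job_A:*/3, job_C:*/12}
Op 6: unregister job_A -> active={job_C:*/12}
Op 7: unregister job_C -> active={}
Op 8: register job_B */8 -> active={job_B:*/8}
Op 9: register job_C */15 -> active={job_B:*/8, job_C:*/15}
Op 10: unregister job_C -> active={job_B:*/8}
Op 11: register job_A */19 -> active={job_A:*/19, job_B:*/8}
  job_A: interval 19, next fire after T=170 is 171
  job_B: interval 8, next fire after T=170 is 176
Earliest fire time = 171 (job job_A)

Answer: 171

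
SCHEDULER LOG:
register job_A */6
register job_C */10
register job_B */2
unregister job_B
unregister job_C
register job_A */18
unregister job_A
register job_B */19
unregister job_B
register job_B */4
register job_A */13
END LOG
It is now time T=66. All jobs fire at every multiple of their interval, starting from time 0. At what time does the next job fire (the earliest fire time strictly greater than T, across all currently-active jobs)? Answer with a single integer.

Op 1: register job_A */6 -> active={job_A:*/6}
Op 2: register job_C */10 -> active={job_A:*/6, job_C:*/10}
Op 3: register job_B */2 -> active={job_A:*/6, job_B:*/2, job_C:*/10}
Op 4: unregister job_B -> active={job_A:*/6, job_C:*/10}
Op 5: unregister job_C -> active={job_A:*/6}
Op 6: register job_A */18 -> active={job_A:*/18}
Op 7: unregister job_A -> active={}
Op 8: register job_B */19 -> active={job_B:*/19}
Op 9: unregister job_B -> active={}
Op 10: register job_B */4 -> active={job_B:*/4}
Op 11: register job_A */13 -> active={job_A:*/13, job_B:*/4}
  job_A: interval 13, next fire after T=66 is 78
  job_B: interval 4, next fire after T=66 is 68
Earliest fire time = 68 (job job_B)

Answer: 68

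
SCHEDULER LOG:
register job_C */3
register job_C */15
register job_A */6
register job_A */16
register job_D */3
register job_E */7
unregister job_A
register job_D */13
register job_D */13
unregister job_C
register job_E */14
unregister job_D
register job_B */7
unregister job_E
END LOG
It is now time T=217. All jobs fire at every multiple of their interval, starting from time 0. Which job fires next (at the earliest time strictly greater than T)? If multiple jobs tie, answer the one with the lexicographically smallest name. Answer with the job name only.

Op 1: register job_C */3 -> active={job_C:*/3}
Op 2: register job_C */15 -> active={job_C:*/15}
Op 3: register job_A */6 -> active={job_A:*/6, job_C:*/15}
Op 4: register job_A */16 -> active={job_A:*/16, job_C:*/15}
Op 5: register job_D */3 -> active={job_A:*/16, job_C:*/15, job_D:*/3}
Op 6: register job_E */7 -> active={job_A:*/16, job_C:*/15, job_D:*/3, job_E:*/7}
Op 7: unregister job_A -> active={job_C:*/15, job_D:*/3, job_E:*/7}
Op 8: register job_D */13 -> active={job_C:*/15, job_D:*/13, job_E:*/7}
Op 9: register job_D */13 -> active={job_C:*/15, job_D:*/13, job_E:*/7}
Op 10: unregister job_C -> active={job_D:*/13, job_E:*/7}
Op 11: register job_E */14 -> active={job_D:*/13, job_E:*/14}
Op 12: unregister job_D -> active={job_E:*/14}
Op 13: register job_B */7 -> active={job_B:*/7, job_E:*/14}
Op 14: unregister job_E -> active={job_B:*/7}
  job_B: interval 7, next fire after T=217 is 224
Earliest = 224, winner (lex tiebreak) = job_B

Answer: job_B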